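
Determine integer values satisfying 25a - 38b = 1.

Step 1: Check solvability.
gcd(25, 38) = 1
Since 1 divides 1, solutions exist.

Step 2: Apply extended Euclidean algorithm to find gcd.
We find integers such that 25*x0 + 38*y0 = 1

Step 3: Scale the particular solution.
Multiply by 1/1 = 1:
a = -3, b = -2

Step 4: Verify.
25*(-3) - 38*(-2) = 1 = 1 ✓

a = -3, b = -2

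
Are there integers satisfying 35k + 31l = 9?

Step 1: Compute gcd(35, 31).
gcd(35, 31) = 1

Step 2: Check divisibility.
Does 1 divide 9? 9 = 1 x 9, so yes.

By the theorem on linear Diophantine equations, 35k + 31l = 9 has integer solutions if and only if gcd(35, 31) divides 9. Since 1 | 9, solutions exist.

Yes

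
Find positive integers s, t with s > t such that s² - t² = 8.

Factor: s² - t² = (s+t)(s-t) = 8.
We need two factors of 8 with the same parity.
Use s+t = 4 and s-t = 2 (product 4·2 = 8).
Adding: 2s = 6, so s = 3.
Subtracting: 2t = 2, so t = 1.
Check: 3² - 1² = 9 - 1 = 8 ✓

s = 3, t = 1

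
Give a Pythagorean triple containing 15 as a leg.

We need the other leg and hypotenuse such that 15² + x² = c².
Take x = 112, c = 113: 15² + 112² = 225 + 12544 = 12769 = 113² ✓
Triple: (15, 112, 113)

(15, 112, 113)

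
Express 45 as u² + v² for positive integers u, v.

We need to find integers u, v > 0 such that u² + v² = 45.
Trying u = 3: v² = 45 - 3² = 45 - 9 = 36
v = 6
Check: 3² + 6² = 9 + 36 = 45 ✓

45 = 3² + 6²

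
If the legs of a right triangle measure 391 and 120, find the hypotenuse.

c² = a² + b² = 391² + 120² = 152881 + 14400 = 167281
c = 409

409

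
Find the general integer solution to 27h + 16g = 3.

Step 1: Compute gcd(27, 16) = 1.
Since 1 divides 3, solutions exist.

Step 2: Find a particular solution using extended Euclidean algorithm.
We get h₀ = 9, g₀ = -15.
Check: 27*9 + 16*-15 = 3 = 3 ✓

Step 3: Write the general solution.
h = 9 + (16/1)t = 9 + 16t
g = -15 - (27/1)t = -15 - 27t
for any integer t.

h = 9 + 16t, g = -15 - 27t for integer t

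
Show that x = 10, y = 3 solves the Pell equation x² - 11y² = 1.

Compute x² = 10² = 100
Compute 11y² = 11·3² = 11·9 = 99
x² - 11y² = 100 - 99 = 1
Since this equals 1, (10, 3) is a solution.

Yes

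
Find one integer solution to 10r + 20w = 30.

Step 1: Check solvability.
gcd(10, 20) = 10
Since 10 divides 30, solutions exist.

Step 2: Apply extended Euclidean algorithm to find gcd.
We find integers such that 10*x0 + 20*y0 = 10

Step 3: Scale the particular solution.
Multiply by 30/10 = 3:
r = 3, w = 0

Step 4: Verify.
10*(3) + 20*(0) = 30 = 30 ✓

r = 3, w = 0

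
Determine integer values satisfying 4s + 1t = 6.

Step 1: Check solvability.
gcd(4, 1) = 1
Since 1 divides 6, solutions exist.

Step 2: Apply extended Euclidean algorithm to find gcd.
We find integers such that 4*x0 + 1*y0 = 1

Step 3: Scale the particular solution.
Multiply by 6/1 = 6:
s = 0, t = 6

Step 4: Verify.
4*(0) + 1*(6) = 6 = 6 ✓

s = 0, t = 6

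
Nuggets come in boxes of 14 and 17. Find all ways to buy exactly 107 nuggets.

We need non-negative integers (x, y) with 14x + 17y = 107.
For each x in 0..7, check if 107 - 14x is a non-negative multiple of 17.
x = 4: 17y = 51, y = 3 ✓

(4 boxes of 14, 3 boxes of 17)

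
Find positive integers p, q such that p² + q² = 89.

Search for p with 89 - p² a perfect square.
p = 5: 89 - 5² = 89 - 25 = 64 = 8² ✓
So p = 5, q = 8.

p = 5, q = 8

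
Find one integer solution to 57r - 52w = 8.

Step 1: Check solvability.
gcd(57, 52) = 1
Since 1 divides 8, solutions exist.

Step 2: Apply extended Euclidean algorithm to find gcd.
We find integers such that 57*x0 + 52*y0 = 1

Step 3: Scale the particular solution.
Multiply by 8/1 = 8:
r = 168, w = 184

Step 4: Verify.
57*(168) - 52*(184) = 8 = 8 ✓

r = 168, w = 184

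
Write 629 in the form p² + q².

We need to find integers p, q > 0 such that p² + q² = 629.
Trying p = 2: q² = 629 - 2² = 629 - 4 = 625
q = 25
Check: 2² + 25² = 4 + 625 = 629 ✓

629 = 2² + 25²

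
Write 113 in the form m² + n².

We need to find integers m, n > 0 such that m² + n² = 113.
Trying m = 7: n² = 113 - 7² = 113 - 49 = 64
n = 8
Check: 7² + 8² = 49 + 64 = 113 ✓

113 = 7² + 8²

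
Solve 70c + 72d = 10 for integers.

Step 1: Check solvability.
gcd(70, 72) = 2
Since 2 divides 10, solutions exist.

Step 2: Apply extended Euclidean algorithm to find gcd.
We find integers such that 70*x0 + 72*y0 = 2

Step 3: Scale the particular solution.
Multiply by 10/2 = 5:
c = -5, d = 5

Step 4: Verify.
70*(-5) + 72*(5) = 10 = 10 ✓

c = -5, d = 5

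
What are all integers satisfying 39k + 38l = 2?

Step 1: Compute gcd(39, 38) = 1.
Since 1 divides 2, solutions exist.

Step 2: Find a particular solution using extended Euclidean algorithm.
We get k₀ = 2, l₀ = -2.
Check: 39*2 + 38*-2 = 2 = 2 ✓

Step 3: Write the general solution.
k = 2 + (38/1)t = 2 + 38t
l = -2 - (39/1)t = -2 - 39t
for any integer t.

k = 2 + 38t, l = -2 - 39t for integer t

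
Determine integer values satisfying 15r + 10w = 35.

Step 1: Check solvability.
gcd(15, 10) = 5
Since 5 divides 35, solutions exist.

Step 2: Apply extended Euclidean algorithm to find gcd.
We find integers such that 15*x0 + 10*y0 = 5

Step 3: Scale the particular solution.
Multiply by 35/5 = 7:
r = 7, w = -7

Step 4: Verify.
15*(7) + 10*(-7) = 35 = 35 ✓

r = 7, w = -7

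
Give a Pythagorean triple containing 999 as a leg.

We need the other leg and hypotenuse such that 999² + x² = c².
Take x = 320, c = 1049: 999² + 320² = 998001 + 102400 = 1100401 = 1049² ✓
Triple: (999, 320, 1049)

(999, 320, 1049)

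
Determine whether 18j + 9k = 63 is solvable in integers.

Step 1: Compute gcd(18, 9).
gcd(18, 9) = 9

Step 2: Check divisibility.
Does 9 divide 63? 63 = 9 x 7, so yes.

By the theorem on linear Diophantine equations, 18j + 9k = 63 has integer solutions if and only if gcd(18, 9) divides 63. Since 9 | 63, solutions exist.

Yes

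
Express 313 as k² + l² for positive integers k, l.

We need to find integers k, l > 0 such that k² + l² = 313.
Trying k = 12: l² = 313 - 12² = 313 - 144 = 169
l = 13
Check: 12² + 13² = 144 + 169 = 313 ✓

313 = 12² + 13²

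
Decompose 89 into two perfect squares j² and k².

We need to find integers j, k > 0 such that j² + k² = 89.
Trying j = 5: k² = 89 - 5² = 89 - 25 = 64
k = 8
Check: 5² + 8² = 25 + 64 = 89 ✓

89 = 5² + 8²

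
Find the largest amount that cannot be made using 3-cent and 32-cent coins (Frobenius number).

For two coprime denominations a and b, the Frobenius number (largest value not representable as a non-negative combination) is ab - a - b.
Here gcd(3, 32) = 1, so they are coprime.
F(3, 32) = 3·32 - 3 - 32 = 96 - 35 = 61

61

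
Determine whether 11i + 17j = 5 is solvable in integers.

Step 1: Compute gcd(11, 17).
gcd(11, 17) = 1

Step 2: Check divisibility.
Does 1 divide 5? 5 = 1 x 5, so yes.

By the theorem on linear Diophantine equations, 11i + 17j = 5 has integer solutions if and only if gcd(11, 17) divides 5. Since 1 | 5, solutions exist.

Yes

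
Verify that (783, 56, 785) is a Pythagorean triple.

Compute a² + b² = 783² + 56² = 613089 + 3136 = 616225
Compute c² = 785² = 616225
Since 616225 = 616225, confirmed.

Yes, it is a Pythagorean triple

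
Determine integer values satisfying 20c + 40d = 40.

Step 1: Check solvability.
gcd(20, 40) = 20
Since 20 divides 40, solutions exist.

Step 2: Apply extended Euclidean algorithm to find gcd.
We find integers such that 20*x0 + 40*y0 = 20

Step 3: Scale the particular solution.
Multiply by 40/20 = 2:
c = 2, d = 0

Step 4: Verify.
20*(2) + 40*(0) = 40 = 40 ✓

c = 2, d = 0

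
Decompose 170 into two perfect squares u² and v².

We need to find integers u, v > 0 such that u² + v² = 170.
Trying u = 1: v² = 170 - 1² = 170 - 1 = 169
v = 13
Check: 1² + 13² = 1 + 169 = 170 ✓

170 = 1² + 13²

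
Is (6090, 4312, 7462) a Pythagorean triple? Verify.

Compute a² + b² = 6090² + 4312² = 37088100 + 18593344 = 55681444
Compute c² = 7462² = 55681444
Since 55681444 = 55681444, confirmed.

Yes, it is a Pythagorean triple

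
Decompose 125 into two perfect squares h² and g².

We need to find integers h, g > 0 such that h² + g² = 125.
Trying h = 2: g² = 125 - 2² = 125 - 4 = 121
g = 11
Check: 2² + 11² = 4 + 121 = 125 ✓

125 = 2² + 11²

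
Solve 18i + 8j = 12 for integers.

Step 1: Check solvability.
gcd(18, 8) = 2
Since 2 divides 12, solutions exist.

Step 2: Apply extended Euclidean algorithm to find gcd.
We find integers such that 18*x0 + 8*y0 = 2

Step 3: Scale the particular solution.
Multiply by 12/2 = 6:
i = 6, j = -12

Step 4: Verify.
18*(6) + 8*(-12) = 12 = 12 ✓

i = 6, j = -12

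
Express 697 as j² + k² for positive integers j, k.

We need to find integers j, k > 0 such that j² + k² = 697.
Trying j = 11: k² = 697 - 11² = 697 - 121 = 576
k = 24
Check: 11² + 24² = 121 + 576 = 697 ✓

697 = 11² + 24²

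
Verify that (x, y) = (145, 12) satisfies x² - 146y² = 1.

Compute x² = 145² = 21025
Compute 146y² = 146·12² = 146·144 = 21024
x² - 146y² = 21025 - 21024 = 1
Since this equals 1, (145, 12) is a solution.

Yes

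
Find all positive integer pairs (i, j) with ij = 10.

The positive divisors of 10 are: 1, 2, 5, 10.
Each divisor d gives the pair (d, 10/d):
(1, 10), (2, 5), (5, 2), (10, 1)

(1, 10), (2, 5), (5, 2), (10, 1)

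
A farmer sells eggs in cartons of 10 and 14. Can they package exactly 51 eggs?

We need non-negative a, b with 10a + 14b = 51.
gcd(10, 14) = 2, and 2 does not divide 51.
No integer solutions exist.

No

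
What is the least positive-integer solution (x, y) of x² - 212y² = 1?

We seek the smallest positive integers (x, y) with x² - 212y² = 1, i.e., x² = 212y² + 1.
Try successive y values:
y = 1: x² = 212·1² + 1 = 213, not a perfect square
y = 2: x² = 212·2² + 1 = 849, not a perfect square
y = 3: x² = 212·3² + 1 = 1909, not a perfect square
... continuing the search (or via continued fractions) ...
y = 4550: x² = 212·4550² + 1 = 4388930001, x = 66249 ✓

Verify: 66249² - 212·4550² = 4388930001 - 4388930000 = 1 ✓

x = 66249, y = 4550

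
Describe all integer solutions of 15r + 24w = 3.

Step 1: Compute gcd(15, 24) = 3.
Since 3 divides 3, solutions exist.

Step 2: Find a particular solution using extended Euclidean algorithm.
We get r₀ = -3, w₀ = 2.
Check: 15*-3 + 24*2 = 3 = 3 ✓

Step 3: Write the general solution.
r = -3 + (24/3)t = -3 + 8t
w = 2 - (15/3)t = 2 - 5t
for any integer t.

r = -3 + 8t, w = 2 - 5t for integer t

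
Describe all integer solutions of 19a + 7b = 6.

Step 1: Compute gcd(19, 7) = 1.
Since 1 divides 6, solutions exist.

Step 2: Find a particular solution using extended Euclidean algorithm.
We get a₀ = 18, b₀ = -48.
Check: 19*18 + 7*-48 = 6 = 6 ✓

Step 3: Write the general solution.
a = 18 + (7/1)t = 18 + 7t
b = -48 - (19/1)t = -48 - 19t
for any integer t.

a = 18 + 7t, b = -48 - 19t for integer t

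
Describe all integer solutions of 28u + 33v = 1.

Step 1: Compute gcd(28, 33) = 1.
Since 1 divides 1, solutions exist.

Step 2: Find a particular solution using extended Euclidean algorithm.
We get u₀ = 13, v₀ = -11.
Check: 28*13 + 33*-11 = 1 = 1 ✓

Step 3: Write the general solution.
u = 13 + (33/1)t = 13 + 33t
v = -11 - (28/1)t = -11 - 28t
for any integer t.

u = 13 + 33t, v = -11 - 28t for integer t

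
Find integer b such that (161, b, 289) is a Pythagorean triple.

b² = c² - a² = 289² - 161² = 83521 - 25921 = 57600
b = sqrt(57600) = 240

240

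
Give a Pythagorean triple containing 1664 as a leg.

We need the other leg and hypotenuse such that 1664² + x² = c².
Take x = 348, c = 1700: 1664² + 348² = 2768896 + 121104 = 2890000 = 1700² ✓
Triple: (348, 1664, 1700)

(348, 1664, 1700)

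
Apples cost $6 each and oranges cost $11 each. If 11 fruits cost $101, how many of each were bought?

Let a = apples, o = oranges.
a + o = 11
6a + 11o = 101
Substitute o = 11 - a:
6a + 11(11 - a) = 101
(6 - 11)a = 101 - 121
-5a = -20
a = 4, o = 11 - 4 = 7

Apples: 4, Oranges: 7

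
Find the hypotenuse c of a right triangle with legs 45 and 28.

c² = a² + b² = 45² + 28² = 2025 + 784 = 2809
c = 53

53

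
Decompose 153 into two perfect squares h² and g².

We need to find integers h, g > 0 such that h² + g² = 153.
Trying h = 3: g² = 153 - 3² = 153 - 9 = 144
g = 12
Check: 3² + 12² = 9 + 144 = 153 ✓

153 = 3² + 12²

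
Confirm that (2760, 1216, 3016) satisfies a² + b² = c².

Compute a² + b² = 2760² + 1216² = 7617600 + 1478656 = 9096256
Compute c² = 3016² = 9096256
Since 9096256 = 9096256, confirmed.

Yes, it is a Pythagorean triple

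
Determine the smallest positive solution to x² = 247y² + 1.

We seek the smallest positive integers (x, y) with x² - 247y² = 1, i.e., x² = 247y² + 1.
Try successive y values:
y = 1: x² = 247·1² + 1 = 248, not a perfect square
y = 2: x² = 247·2² + 1 = 989, not a perfect square
y = 3: x² = 247·3² + 1 = 2224, not a perfect square
... continuing the search (or via continued fractions) ...
y = 5427: x² = 247·5427² + 1 = 7274725264, x = 85292 ✓

Verify: 85292² - 247·5427² = 7274725264 - 7274725263 = 1 ✓

x = 85292, y = 5427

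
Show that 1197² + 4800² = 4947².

Compute a² + b² = 1197² + 4800² = 1432809 + 23040000 = 24472809
Compute c² = 4947² = 24472809
Since 24472809 = 24472809, confirmed.

Yes, it is a Pythagorean triple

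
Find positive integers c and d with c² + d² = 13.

We need to find integers c, d > 0 such that c² + d² = 13.
Trying c = 2: d² = 13 - 2² = 13 - 4 = 9
d = 3
Check: 2² + 3² = 4 + 9 = 13 ✓

13 = 2² + 3²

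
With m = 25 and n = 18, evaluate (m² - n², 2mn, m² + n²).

a = m² - n² = 625 - 324 = 301
b = 2mn = 2·25·18 = 900
c = m² + n² = 625 + 324 = 949
Verify: 301² + 900² = 90601 + 810000 = 900601 = 949² ✓

(301, 900, 949)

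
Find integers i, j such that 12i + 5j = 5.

Step 1: Check solvability.
gcd(12, 5) = 1
Since 1 divides 5, solutions exist.

Step 2: Apply extended Euclidean algorithm to find gcd.
We find integers such that 12*x0 + 5*y0 = 1

Step 3: Scale the particular solution.
Multiply by 5/1 = 5:
i = -10, j = 25

Step 4: Verify.
12*(-10) + 5*(25) = 5 = 5 ✓

i = -10, j = 25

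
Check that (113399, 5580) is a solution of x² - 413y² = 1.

Compute x² = 113399² = 12859333201
Compute 413y² = 413·5580² = 413·31136400 = 12859333200
x² - 413y² = 12859333201 - 12859333200 = 1
Since this equals 1, (113399, 5580) is a solution.

Yes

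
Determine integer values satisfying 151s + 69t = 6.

Step 1: Check solvability.
gcd(151, 69) = 1
Since 1 divides 6, solutions exist.

Step 2: Apply extended Euclidean algorithm to find gcd.
We find integers such that 151*x0 + 69*y0 = 1

Step 3: Scale the particular solution.
Multiply by 6/1 = 6:
s = 96, t = -210

Step 4: Verify.
151*(96) + 69*(-210) = 6 = 6 ✓

s = 96, t = -210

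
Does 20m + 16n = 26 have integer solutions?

Step 1: Compute gcd(20, 16).
gcd(20, 16) = 4

Step 2: Check divisibility.
Does 4 divide 26? 26 = 4 x 6 + 2, so no.

By the theorem on linear Diophantine equations, 20m + 16n = 26 has integer solutions if and only if gcd(20, 16) divides 26. Since 4 does not divide 26, no solutions exist.

No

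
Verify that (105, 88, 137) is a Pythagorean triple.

Compute a² + b²:
105² + 88² = 11025 + 7744 = 18769
Compute c²:
137² = 18769
Since 18769 = 18769, it is a Pythagorean triple.

Yes, it is a Pythagorean triple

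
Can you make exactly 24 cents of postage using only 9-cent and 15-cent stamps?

We need non-negative x, y with 9x + 15y = 24.
gcd(9, 15) = 3 divides 24, so integer solutions exist.
Search for a non-negative one: x = 1 gives 15y = 24 - 9 = 15, so y = 1.
Check: 9·1 + 15·1 = 24 ✓

Yes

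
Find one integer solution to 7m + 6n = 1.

Step 1: Check solvability.
gcd(7, 6) = 1
Since 1 divides 1, solutions exist.

Step 2: Apply extended Euclidean algorithm to find gcd.
We find integers such that 7*x0 + 6*y0 = 1

Step 3: Scale the particular solution.
Multiply by 1/1 = 1:
m = 1, n = -1

Step 4: Verify.
7*(1) + 6*(-1) = 1 = 1 ✓

m = 1, n = -1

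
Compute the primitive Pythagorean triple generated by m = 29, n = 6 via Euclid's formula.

a = m² - n² = 29² - 6² = 841 - 36 = 805
b = 2mn = 2·29·6 = 348
c = m² + n² = 841 + 36 = 877
Verify: 805² + 348² = 648025 + 121104 = 769129 = 877² ✓

(805, 348, 877)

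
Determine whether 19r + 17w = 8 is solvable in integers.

Step 1: Compute gcd(19, 17).
gcd(19, 17) = 1

Step 2: Check divisibility.
Does 1 divide 8? 8 = 1 x 8, so yes.

By the theorem on linear Diophantine equations, 19r + 17w = 8 has integer solutions if and only if gcd(19, 17) divides 8. Since 1 | 8, solutions exist.

Yes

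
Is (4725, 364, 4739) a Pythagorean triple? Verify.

Compute a² + b² = 4725² + 364² = 22325625 + 132496 = 22458121
Compute c² = 4739² = 22458121
Since 22458121 = 22458121, confirmed.

Yes, it is a Pythagorean triple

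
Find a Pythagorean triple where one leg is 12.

We need the other leg and hypotenuse such that 12² + x² = c².
Take x = 35, c = 37: 12² + 35² = 144 + 1225 = 1369 = 37² ✓
Triple: (35, 12, 37)

(35, 12, 37)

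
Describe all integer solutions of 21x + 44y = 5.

Step 1: Compute gcd(21, 44) = 1.
Since 1 divides 5, solutions exist.

Step 2: Find a particular solution using extended Euclidean algorithm.
We get x₀ = 105, y₀ = -50.
Check: 21*105 + 44*-50 = 5 = 5 ✓

Step 3: Write the general solution.
x = 105 + (44/1)t = 105 + 44t
y = -50 - (21/1)t = -50 - 21t
for any integer t.

x = 105 + 44t, y = -50 - 21t for integer t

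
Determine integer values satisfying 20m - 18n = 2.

Step 1: Check solvability.
gcd(20, 18) = 2
Since 2 divides 2, solutions exist.

Step 2: Apply extended Euclidean algorithm to find gcd.
We find integers such that 20*x0 + 18*y0 = 2

Step 3: Scale the particular solution.
Multiply by 2/2 = 1:
m = 1, n = 1

Step 4: Verify.
20*(1) - 18*(1) = 2 = 2 ✓

m = 1, n = 1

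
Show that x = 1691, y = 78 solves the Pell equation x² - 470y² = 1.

Compute x² = 1691² = 2859481
Compute 470y² = 470·78² = 470·6084 = 2859480
x² - 470y² = 2859481 - 2859480 = 1
Since this equals 1, (1691, 78) is a solution.

Yes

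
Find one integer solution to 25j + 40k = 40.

Step 1: Check solvability.
gcd(25, 40) = 5
Since 5 divides 40, solutions exist.

Step 2: Apply extended Euclidean algorithm to find gcd.
We find integers such that 25*x0 + 40*y0 = 5

Step 3: Scale the particular solution.
Multiply by 40/5 = 8:
j = -24, k = 16

Step 4: Verify.
25*(-24) + 40*(16) = 40 = 40 ✓

j = -24, k = 16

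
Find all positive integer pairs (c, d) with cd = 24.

The positive divisors of 24 are: 1, 2, 3, 4, 6, 8, 12, 24.
Each divisor d gives the pair (d, 24/d):
(1, 24), (2, 12), (3, 8), (4, 6), (6, 4), (8, 3), (12, 2), (24, 1)

(1, 24), (2, 12), (3, 8), (4, 6), (6, 4), (8, 3), (12, 2), (24, 1)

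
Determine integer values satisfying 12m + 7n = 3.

Step 1: Check solvability.
gcd(12, 7) = 1
Since 1 divides 3, solutions exist.

Step 2: Apply extended Euclidean algorithm to find gcd.
We find integers such that 12*x0 + 7*y0 = 1

Step 3: Scale the particular solution.
Multiply by 3/1 = 3:
m = 9, n = -15

Step 4: Verify.
12*(9) + 7*(-15) = 3 = 3 ✓

m = 9, n = -15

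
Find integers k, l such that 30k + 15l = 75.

Step 1: Check solvability.
gcd(30, 15) = 15
Since 15 divides 75, solutions exist.

Step 2: Apply extended Euclidean algorithm to find gcd.
We find integers such that 30*x0 + 15*y0 = 15

Step 3: Scale the particular solution.
Multiply by 75/15 = 5:
k = 0, l = 5

Step 4: Verify.
30*(0) + 15*(5) = 75 = 75 ✓

k = 0, l = 5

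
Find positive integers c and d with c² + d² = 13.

We need to find integers c, d > 0 such that c² + d² = 13.
Trying c = 2: d² = 13 - 2² = 13 - 4 = 9
d = 3
Check: 2² + 3² = 4 + 9 = 13 ✓

13 = 2² + 3²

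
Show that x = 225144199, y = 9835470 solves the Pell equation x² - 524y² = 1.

Compute x² = 225144199² = 50689910343351601
Compute 524y² = 524·9835470² = 524·96736470120900 = 50689910343351600
x² - 524y² = 50689910343351601 - 50689910343351600 = 1
Since this equals 1, (225144199, 9835470) is a solution.

Yes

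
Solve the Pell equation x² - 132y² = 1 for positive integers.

We seek the smallest positive integers (x, y) with x² - 132y² = 1, i.e., x² = 132y² + 1.
Try successive y values:
y = 1: x² = 132·1² + 1 = 133, not a perfect square
y = 2: x² = 132·2² + 1 = 529, x = 23 ✓

Verify: 23² - 132·2² = 529 - 528 = 1 ✓

x = 23, y = 2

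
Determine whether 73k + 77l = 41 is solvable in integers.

Step 1: Compute gcd(73, 77).
gcd(73, 77) = 1

Step 2: Check divisibility.
Does 1 divide 41? 41 = 1 x 41, so yes.

By the theorem on linear Diophantine equations, 73k + 77l = 41 has integer solutions if and only if gcd(73, 77) divides 41. Since 1 | 41, solutions exist.

Yes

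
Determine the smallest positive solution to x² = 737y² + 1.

We seek the smallest positive integers (x, y) with x² - 737y² = 1, i.e., x² = 737y² + 1.
Try successive y values:
y = 1: x² = 737·1² + 1 = 738, not a perfect square
y = 2: x² = 737·2² + 1 = 2949, not a perfect square
y = 3: x² = 737·3² + 1 = 6634, not a perfect square
... continuing the search (or via continued fractions) ...
y = 9318468: x² = 737·9318468² + 1 = 63996544403996689, x = 252975383 ✓

Verify: 252975383² - 737·9318468² = 63996544403996689 - 63996544403996688 = 1 ✓

x = 252975383, y = 9318468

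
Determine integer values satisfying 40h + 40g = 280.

Step 1: Check solvability.
gcd(40, 40) = 40
Since 40 divides 280, solutions exist.

Step 2: Apply extended Euclidean algorithm to find gcd.
We find integers such that 40*x0 + 40*y0 = 40

Step 3: Scale the particular solution.
Multiply by 280/40 = 7:
h = 0, g = 7

Step 4: Verify.
40*(0) + 40*(7) = 280 = 280 ✓

h = 0, g = 7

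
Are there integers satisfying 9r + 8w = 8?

Step 1: Compute gcd(9, 8).
gcd(9, 8) = 1

Step 2: Check divisibility.
Does 1 divide 8? 8 = 1 x 8, so yes.

By the theorem on linear Diophantine equations, 9r + 8w = 8 has integer solutions if and only if gcd(9, 8) divides 8. Since 1 | 8, solutions exist.

Yes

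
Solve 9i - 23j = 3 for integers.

Step 1: Check solvability.
gcd(9, 23) = 1
Since 1 divides 3, solutions exist.

Step 2: Apply extended Euclidean algorithm to find gcd.
We find integers such that 9*x0 + 23*y0 = 1

Step 3: Scale the particular solution.
Multiply by 3/1 = 3:
i = -15, j = -6

Step 4: Verify.
9*(-15) - 23*(-6) = 3 = 3 ✓

i = -15, j = -6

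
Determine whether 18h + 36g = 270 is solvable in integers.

Step 1: Compute gcd(18, 36).
gcd(18, 36) = 18

Step 2: Check divisibility.
Does 18 divide 270? 270 = 18 x 15, so yes.

By the theorem on linear Diophantine equations, 18h + 36g = 270 has integer solutions if and only if gcd(18, 36) divides 270. Since 18 | 270, solutions exist.

Yes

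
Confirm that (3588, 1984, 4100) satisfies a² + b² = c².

Compute a² + b² = 3588² + 1984² = 12873744 + 3936256 = 16810000
Compute c² = 4100² = 16810000
Since 16810000 = 16810000, confirmed.

Yes, it is a Pythagorean triple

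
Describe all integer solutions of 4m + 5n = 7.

Step 1: Compute gcd(4, 5) = 1.
Since 1 divides 7, solutions exist.

Step 2: Find a particular solution using extended Euclidean algorithm.
We get m₀ = -7, n₀ = 7.
Check: 4*-7 + 5*7 = 7 = 7 ✓

Step 3: Write the general solution.
m = -7 + (5/1)t = -7 + 5t
n = 7 - (4/1)t = 7 - 4t
for any integer t.

m = -7 + 5t, n = 7 - 4t for integer t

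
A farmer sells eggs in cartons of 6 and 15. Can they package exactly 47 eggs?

We need non-negative a, b with 6a + 15b = 47.
gcd(6, 15) = 3, and 3 does not divide 47.
No integer solutions exist.

No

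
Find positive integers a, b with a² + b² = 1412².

We need a² + b² = 1412² = 1993744.
Trying: 900² + 1088² = 810000 + 1183744 = 1993744 ✓

(900, 1088, 1412)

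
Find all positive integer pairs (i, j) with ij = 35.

The positive divisors of 35 are: 1, 5, 7, 35.
Each divisor d gives the pair (d, 35/d):
(1, 35), (5, 7), (7, 5), (35, 1)

(1, 35), (5, 7), (7, 5), (35, 1)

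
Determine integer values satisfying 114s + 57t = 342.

Step 1: Check solvability.
gcd(114, 57) = 57
Since 57 divides 342, solutions exist.

Step 2: Apply extended Euclidean algorithm to find gcd.
We find integers such that 114*x0 + 57*y0 = 57

Step 3: Scale the particular solution.
Multiply by 342/57 = 6:
s = 0, t = 6

Step 4: Verify.
114*(0) + 57*(6) = 342 = 342 ✓

s = 0, t = 6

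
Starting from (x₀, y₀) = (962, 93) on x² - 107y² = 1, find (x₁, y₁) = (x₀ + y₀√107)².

Solutions to x² - Dy² = 1 are generated by powers of (x₀ + y₀√D).
The next solution satisfies x₁ + y₁√107 = (x₀ + y₀√107)², giving:
x₁ = x₀² + 107y₀² = 962² + 107·93² = 925444 + 925443 = 1850887
y₁ = 2x₀y₀ = 2·962·93 = 178932

Verify: 1850887² - 107·178932² = 3425782686769 - 3425782686768 = 1 ✓

x = 1850887, y = 178932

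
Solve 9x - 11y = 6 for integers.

Step 1: Check solvability.
gcd(9, 11) = 1
Since 1 divides 6, solutions exist.

Step 2: Apply extended Euclidean algorithm to find gcd.
We find integers such that 9*x0 + 11*y0 = 1

Step 3: Scale the particular solution.
Multiply by 6/1 = 6:
x = 30, y = 24

Step 4: Verify.
9*(30) - 11*(24) = 6 = 6 ✓

x = 30, y = 24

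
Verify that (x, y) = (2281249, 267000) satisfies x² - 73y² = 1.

Compute x² = 2281249² = 5204097000001
Compute 73y² = 73·267000² = 73·71289000000 = 5204097000000
x² - 73y² = 5204097000001 - 5204097000000 = 1
Since this equals 1, (2281249, 267000) is a solution.

Yes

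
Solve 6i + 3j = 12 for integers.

Step 1: Check solvability.
gcd(6, 3) = 3
Since 3 divides 12, solutions exist.

Step 2: Apply extended Euclidean algorithm to find gcd.
We find integers such that 6*x0 + 3*y0 = 3

Step 3: Scale the particular solution.
Multiply by 12/3 = 4:
i = 0, j = 4

Step 4: Verify.
6*(0) + 3*(4) = 12 = 12 ✓

i = 0, j = 4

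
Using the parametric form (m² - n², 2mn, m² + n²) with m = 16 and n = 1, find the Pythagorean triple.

a = m² - n² = 256 - 1 = 255
b = 2mn = 2·16·1 = 32
c = m² + n² = 256 + 1 = 257
Verify: 255² + 32² = 65025 + 1024 = 66049 = 257² ✓

(255, 32, 257)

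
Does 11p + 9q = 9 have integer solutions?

Step 1: Compute gcd(11, 9).
gcd(11, 9) = 1

Step 2: Check divisibility.
Does 1 divide 9? 9 = 1 x 9, so yes.

By the theorem on linear Diophantine equations, 11p + 9q = 9 has integer solutions if and only if gcd(11, 9) divides 9. Since 1 | 9, solutions exist.

Yes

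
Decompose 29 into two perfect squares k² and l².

We need to find integers k, l > 0 such that k² + l² = 29.
Trying k = 2: l² = 29 - 2² = 29 - 4 = 25
l = 5
Check: 2² + 5² = 4 + 25 = 29 ✓

29 = 2² + 5²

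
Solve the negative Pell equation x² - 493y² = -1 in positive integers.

We need x² = 493y² - 1. Try successive y:
y = 1: x² = 493·1² - 1 = 492, not a perfect square
y = 2: x² = 493·2² - 1 = 1971, not a perfect square
y = 3: x² = 493·3² - 1 = 4436, not a perfect square
...
y = 30805: x² = 493·30805² - 1 = 467831376324 = 683982² ✓
Check: 683982² - 493·30805² = 467831376324 - 467831376325 = -1 ✓

x = 683982, y = 30805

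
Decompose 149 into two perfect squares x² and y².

We need to find integers x, y > 0 such that x² + y² = 149.
Trying x = 7: y² = 149 - 7² = 149 - 49 = 100
y = 10
Check: 7² + 10² = 49 + 100 = 149 ✓

149 = 7² + 10²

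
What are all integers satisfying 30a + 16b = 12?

Step 1: Compute gcd(30, 16) = 2.
Since 2 divides 12, solutions exist.

Step 2: Find a particular solution using extended Euclidean algorithm.
We get a₀ = -6, b₀ = 12.
Check: 30*-6 + 16*12 = 12 = 12 ✓

Step 3: Write the general solution.
a = -6 + (16/2)t = -6 + 8t
b = 12 - (30/2)t = 12 - 15t
for any integer t.

a = -6 + 8t, b = 12 - 15t for integer t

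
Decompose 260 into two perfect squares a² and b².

We need to find integers a, b > 0 such that a² + b² = 260.
Trying a = 2: b² = 260 - 2² = 260 - 4 = 256
b = 16
Check: 2² + 16² = 4 + 256 = 260 ✓

260 = 2² + 16²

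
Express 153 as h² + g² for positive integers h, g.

We need to find integers h, g > 0 such that h² + g² = 153.
Trying h = 3: g² = 153 - 3² = 153 - 9 = 144
g = 12
Check: 3² + 12² = 9 + 144 = 153 ✓

153 = 3² + 12²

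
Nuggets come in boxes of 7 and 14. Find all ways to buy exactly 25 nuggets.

We need non-negative integers (x, y) with 7x + 14y = 25.
For each x in 0..3, check if 25 - 7x is a non-negative multiple of 14.
No x yields an integer y ≥ 0.

No solution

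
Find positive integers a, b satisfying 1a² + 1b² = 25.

Try small values of a and check whether (25 - 1a²)/1 is a perfect square.
a = 4: 1·4² = 16, so 1b² = 25 - 16 = 9, giving b² = 9, b = 3.
Check: 1·4² + 1·3² = 16 + 9 = 25 ✓

a = 4, b = 3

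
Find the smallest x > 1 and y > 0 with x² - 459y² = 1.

We seek the smallest positive integers (x, y) with x² - 459y² = 1, i.e., x² = 459y² + 1.
Try successive y values:
y = 1: x² = 459·1² + 1 = 460, not a perfect square
y = 2: x² = 459·2² + 1 = 1837, not a perfect square
y = 3: x² = 459·3² + 1 = 4132, not a perfect square
... continuing the search (or via continued fractions) ...
y = 23331: x² = 459·23331² + 1 = 249850022500, x = 499850 ✓

Verify: 499850² - 459·23331² = 249850022500 - 249850022499 = 1 ✓

x = 499850, y = 23331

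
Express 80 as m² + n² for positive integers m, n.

We need to find integers m, n > 0 such that m² + n² = 80.
Trying m = 4: n² = 80 - 4² = 80 - 16 = 64
n = 8
Check: 4² + 8² = 16 + 64 = 80 ✓

80 = 4² + 8²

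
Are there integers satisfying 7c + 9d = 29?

Step 1: Compute gcd(7, 9).
gcd(7, 9) = 1

Step 2: Check divisibility.
Does 1 divide 29? 29 = 1 x 29, so yes.

By the theorem on linear Diophantine equations, 7c + 9d = 29 has integer solutions if and only if gcd(7, 9) divides 29. Since 1 | 29, solutions exist.

Yes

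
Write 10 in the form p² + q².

We need to find integers p, q > 0 such that p² + q² = 10.
Trying p = 1: q² = 10 - 1² = 10 - 1 = 9
q = 3
Check: 1² + 3² = 1 + 9 = 10 ✓

10 = 1² + 3²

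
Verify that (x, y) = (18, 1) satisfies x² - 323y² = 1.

Compute x² = 18² = 324
Compute 323y² = 323·1² = 323·1 = 323
x² - 323y² = 324 - 323 = 1
Since this equals 1, (18, 1) is a solution.

Yes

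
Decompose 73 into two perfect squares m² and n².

We need to find integers m, n > 0 such that m² + n² = 73.
Trying m = 3: n² = 73 - 3² = 73 - 9 = 64
n = 8
Check: 3² + 8² = 9 + 64 = 73 ✓

73 = 3² + 8²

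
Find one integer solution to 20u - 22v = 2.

Step 1: Check solvability.
gcd(20, 22) = 2
Since 2 divides 2, solutions exist.

Step 2: Apply extended Euclidean algorithm to find gcd.
We find integers such that 20*x0 + 22*y0 = 2

Step 3: Scale the particular solution.
Multiply by 2/2 = 1:
u = -1, v = -1

Step 4: Verify.
20*(-1) - 22*(-1) = 2 = 2 ✓

u = -1, v = -1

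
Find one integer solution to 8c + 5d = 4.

Step 1: Check solvability.
gcd(8, 5) = 1
Since 1 divides 4, solutions exist.

Step 2: Apply extended Euclidean algorithm to find gcd.
We find integers such that 8*x0 + 5*y0 = 1

Step 3: Scale the particular solution.
Multiply by 4/1 = 4:
c = 8, d = -12

Step 4: Verify.
8*(8) + 5*(-12) = 4 = 4 ✓

c = 8, d = -12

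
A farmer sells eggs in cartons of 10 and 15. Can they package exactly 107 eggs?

We need non-negative a, b with 10a + 15b = 107.
gcd(10, 15) = 5, and 5 does not divide 107.
No integer solutions exist.

No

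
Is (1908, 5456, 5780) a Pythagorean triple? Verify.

Compute a² + b² = 1908² + 5456² = 3640464 + 29767936 = 33408400
Compute c² = 5780² = 33408400
Since 33408400 = 33408400, confirmed.

Yes, it is a Pythagorean triple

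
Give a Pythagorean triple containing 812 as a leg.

We need the other leg and hypotenuse such that 812² + x² = c².
Take x = 645, c = 1037: 812² + 645² = 659344 + 416025 = 1075369 = 1037² ✓
Triple: (645, 812, 1037)

(645, 812, 1037)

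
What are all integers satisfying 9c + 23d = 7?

Step 1: Compute gcd(9, 23) = 1.
Since 1 divides 7, solutions exist.

Step 2: Find a particular solution using extended Euclidean algorithm.
We get c₀ = -35, d₀ = 14.
Check: 9*-35 + 23*14 = 7 = 7 ✓

Step 3: Write the general solution.
c = -35 + (23/1)t = -35 + 23t
d = 14 - (9/1)t = 14 - 9t
for any integer t.

c = -35 + 23t, d = 14 - 9t for integer t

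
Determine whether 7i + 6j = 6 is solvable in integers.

Step 1: Compute gcd(7, 6).
gcd(7, 6) = 1

Step 2: Check divisibility.
Does 1 divide 6? 6 = 1 x 6, so yes.

By the theorem on linear Diophantine equations, 7i + 6j = 6 has integer solutions if and only if gcd(7, 6) divides 6. Since 1 | 6, solutions exist.

Yes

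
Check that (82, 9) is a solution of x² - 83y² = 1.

Compute x² = 82² = 6724
Compute 83y² = 83·9² = 83·81 = 6723
x² - 83y² = 6724 - 6723 = 1
Since this equals 1, (82, 9) is a solution.

Yes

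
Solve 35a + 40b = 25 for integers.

Step 1: Check solvability.
gcd(35, 40) = 5
Since 5 divides 25, solutions exist.

Step 2: Apply extended Euclidean algorithm to find gcd.
We find integers such that 35*x0 + 40*y0 = 5

Step 3: Scale the particular solution.
Multiply by 25/5 = 5:
a = -5, b = 5

Step 4: Verify.
35*(-5) + 40*(5) = 25 = 25 ✓

a = -5, b = 5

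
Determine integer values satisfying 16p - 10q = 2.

Step 1: Check solvability.
gcd(16, 10) = 2
Since 2 divides 2, solutions exist.

Step 2: Apply extended Euclidean algorithm to find gcd.
We find integers such that 16*x0 + 10*y0 = 2

Step 3: Scale the particular solution.
Multiply by 2/2 = 1:
p = 2, q = 3

Step 4: Verify.
16*(2) - 10*(3) = 2 = 2 ✓

p = 2, q = 3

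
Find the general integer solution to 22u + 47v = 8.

Step 1: Compute gcd(22, 47) = 1.
Since 1 divides 8, solutions exist.

Step 2: Find a particular solution using extended Euclidean algorithm.
We get u₀ = 120, v₀ = -56.
Check: 22*120 + 47*-56 = 8 = 8 ✓

Step 3: Write the general solution.
u = 120 + (47/1)t = 120 + 47t
v = -56 - (22/1)t = -56 - 22t
for any integer t.

u = 120 + 47t, v = -56 - 22t for integer t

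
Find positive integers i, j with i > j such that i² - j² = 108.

Factor: i² - j² = (i+j)(i-j) = 108.
We need two factors of 108 with the same parity.
Use i+j = 54 and i-j = 2 (product 54·2 = 108).
Adding: 2i = 56, so i = 28.
Subtracting: 2j = 52, so j = 26.
Check: 28² - 26² = 784 - 676 = 108 ✓

i = 28, j = 26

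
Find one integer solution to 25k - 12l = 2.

Step 1: Check solvability.
gcd(25, 12) = 1
Since 1 divides 2, solutions exist.

Step 2: Apply extended Euclidean algorithm to find gcd.
We find integers such that 25*x0 + 12*y0 = 1

Step 3: Scale the particular solution.
Multiply by 2/1 = 2:
k = 2, l = 4

Step 4: Verify.
25*(2) - 12*(4) = 2 = 2 ✓

k = 2, l = 4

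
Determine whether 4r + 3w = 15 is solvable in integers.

Step 1: Compute gcd(4, 3).
gcd(4, 3) = 1

Step 2: Check divisibility.
Does 1 divide 15? 15 = 1 x 15, so yes.

By the theorem on linear Diophantine equations, 4r + 3w = 15 has integer solutions if and only if gcd(4, 3) divides 15. Since 1 | 15, solutions exist.

Yes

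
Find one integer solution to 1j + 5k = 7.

Step 1: Check solvability.
gcd(1, 5) = 1
Since 1 divides 7, solutions exist.

Step 2: Apply extended Euclidean algorithm to find gcd.
We find integers such that 1*x0 + 5*y0 = 1

Step 3: Scale the particular solution.
Multiply by 7/1 = 7:
j = 7, k = 0

Step 4: Verify.
1*(7) + 5*(0) = 7 = 7 ✓

j = 7, k = 0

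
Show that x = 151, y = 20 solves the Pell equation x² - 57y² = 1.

Compute x² = 151² = 22801
Compute 57y² = 57·20² = 57·400 = 22800
x² - 57y² = 22801 - 22800 = 1
Since this equals 1, (151, 20) is a solution.

Yes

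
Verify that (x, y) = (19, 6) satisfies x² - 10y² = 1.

Compute x² = 19² = 361
Compute 10y² = 10·6² = 10·36 = 360
x² - 10y² = 361 - 360 = 1
Since this equals 1, (19, 6) is a solution.

Yes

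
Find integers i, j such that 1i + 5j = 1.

Step 1: Check solvability.
gcd(1, 5) = 1
Since 1 divides 1, solutions exist.

Step 2: Apply extended Euclidean algorithm to find gcd.
We find integers such that 1*x0 + 5*y0 = 1

Step 3: Scale the particular solution.
Multiply by 1/1 = 1:
i = 1, j = 0

Step 4: Verify.
1*(1) + 5*(0) = 1 = 1 ✓

i = 1, j = 0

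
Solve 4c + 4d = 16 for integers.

Step 1: Check solvability.
gcd(4, 4) = 4
Since 4 divides 16, solutions exist.

Step 2: Apply extended Euclidean algorithm to find gcd.
We find integers such that 4*x0 + 4*y0 = 4

Step 3: Scale the particular solution.
Multiply by 16/4 = 4:
c = 0, d = 4

Step 4: Verify.
4*(0) + 4*(4) = 16 = 16 ✓

c = 0, d = 4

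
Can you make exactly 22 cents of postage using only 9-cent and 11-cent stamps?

We need non-negative x, y with 9x + 11y = 22.
gcd(9, 11) = 1 divides 22, so integer solutions exist.
Search for a non-negative one: x = 0 gives 11y = 22 - 0 = 22, so y = 2.
Check: 9·0 + 11·2 = 22 ✓

Yes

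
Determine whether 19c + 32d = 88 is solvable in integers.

Step 1: Compute gcd(19, 32).
gcd(19, 32) = 1

Step 2: Check divisibility.
Does 1 divide 88? 88 = 1 x 88, so yes.

By the theorem on linear Diophantine equations, 19c + 32d = 88 has integer solutions if and only if gcd(19, 32) divides 88. Since 1 | 88, solutions exist.

Yes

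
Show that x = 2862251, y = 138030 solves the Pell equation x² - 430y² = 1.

Compute x² = 2862251² = 8192480787001
Compute 430y² = 430·138030² = 430·19052280900 = 8192480787000
x² - 430y² = 8192480787001 - 8192480787000 = 1
Since this equals 1, (2862251, 138030) is a solution.

Yes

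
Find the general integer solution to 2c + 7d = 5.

Step 1: Compute gcd(2, 7) = 1.
Since 1 divides 5, solutions exist.

Step 2: Find a particular solution using extended Euclidean algorithm.
We get c₀ = -15, d₀ = 5.
Check: 2*-15 + 7*5 = 5 = 5 ✓

Step 3: Write the general solution.
c = -15 + (7/1)t = -15 + 7t
d = 5 - (2/1)t = 5 - 2t
for any integer t.

c = -15 + 7t, d = 5 - 2t for integer t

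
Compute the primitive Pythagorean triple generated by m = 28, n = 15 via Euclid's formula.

a = m² - n² = 28² - 15² = 784 - 225 = 559
b = 2mn = 2·28·15 = 840
c = m² + n² = 784 + 225 = 1009
Verify: 559² + 840² = 312481 + 705600 = 1018081 = 1009² ✓

(559, 840, 1009)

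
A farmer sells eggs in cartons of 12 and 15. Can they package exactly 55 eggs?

We need non-negative a, b with 12a + 15b = 55.
gcd(12, 15) = 3, and 3 does not divide 55.
No integer solutions exist.

No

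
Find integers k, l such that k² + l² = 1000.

We need to find integers k, l > 0 such that k² + l² = 1000.
Trying k = 10: l² = 1000 - 10² = 1000 - 100 = 900
l = 30
Check: 10² + 30² = 100 + 900 = 1000 ✓

1000 = 10² + 30²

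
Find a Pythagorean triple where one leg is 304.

We need the other leg and hypotenuse such that 304² + x² = c².
Take x = 297, c = 425: 304² + 297² = 92416 + 88209 = 180625 = 425² ✓
Triple: (297, 304, 425)

(297, 304, 425)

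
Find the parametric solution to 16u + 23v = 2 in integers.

Step 1: Compute gcd(16, 23) = 1.
Since 1 divides 2, solutions exist.

Step 2: Find a particular solution using extended Euclidean algorithm.
We get u₀ = -20, v₀ = 14.
Check: 16*-20 + 23*14 = 2 = 2 ✓

Step 3: Write the general solution.
u = -20 + (23/1)t = -20 + 23t
v = 14 - (16/1)t = 14 - 16t
for any integer t.

u = -20 + 23t, v = 14 - 16t for integer t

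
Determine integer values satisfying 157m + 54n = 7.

Step 1: Check solvability.
gcd(157, 54) = 1
Since 1 divides 7, solutions exist.

Step 2: Apply extended Euclidean algorithm to find gcd.
We find integers such that 157*x0 + 54*y0 = 1

Step 3: Scale the particular solution.
Multiply by 7/1 = 7:
m = -77, n = 224

Step 4: Verify.
157*(-77) + 54*(224) = 7 = 7 ✓

m = -77, n = 224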